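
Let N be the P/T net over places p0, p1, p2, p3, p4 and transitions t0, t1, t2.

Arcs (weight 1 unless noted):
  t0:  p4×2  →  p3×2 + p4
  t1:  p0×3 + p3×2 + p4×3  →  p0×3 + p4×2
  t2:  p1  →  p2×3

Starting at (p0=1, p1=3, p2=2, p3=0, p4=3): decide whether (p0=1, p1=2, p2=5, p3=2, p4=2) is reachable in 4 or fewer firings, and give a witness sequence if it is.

step 1: fire t0:  (p0=1, p1=3, p2=2, p3=0, p4=3) → (p0=1, p1=3, p2=2, p3=2, p4=2)
step 2: fire t2:  (p0=1, p1=3, p2=2, p3=2, p4=2) → (p0=1, p1=2, p2=5, p3=2, p4=2)

YES — reachable via ⟨t0, t2⟩ (2 firings)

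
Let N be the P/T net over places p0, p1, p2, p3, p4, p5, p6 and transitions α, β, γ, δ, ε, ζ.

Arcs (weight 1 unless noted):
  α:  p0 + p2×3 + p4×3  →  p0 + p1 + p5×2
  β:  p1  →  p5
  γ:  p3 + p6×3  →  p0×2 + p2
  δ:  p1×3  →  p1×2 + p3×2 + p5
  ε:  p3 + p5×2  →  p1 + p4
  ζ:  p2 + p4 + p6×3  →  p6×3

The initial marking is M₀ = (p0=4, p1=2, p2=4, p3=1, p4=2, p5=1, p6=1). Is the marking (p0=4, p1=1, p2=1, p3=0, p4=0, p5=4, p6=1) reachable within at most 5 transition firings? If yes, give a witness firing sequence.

step 1: fire β:  (p0=4, p1=2, p2=4, p3=1, p4=2, p5=1, p6=1) → (p0=4, p1=1, p2=4, p3=1, p4=2, p5=2, p6=1)
step 2: fire β:  (p0=4, p1=1, p2=4, p3=1, p4=2, p5=2, p6=1) → (p0=4, p1=0, p2=4, p3=1, p4=2, p5=3, p6=1)
step 3: fire ε:  (p0=4, p1=0, p2=4, p3=1, p4=2, p5=3, p6=1) → (p0=4, p1=1, p2=4, p3=0, p4=3, p5=1, p6=1)
step 4: fire α:  (p0=4, p1=1, p2=4, p3=0, p4=3, p5=1, p6=1) → (p0=4, p1=2, p2=1, p3=0, p4=0, p5=3, p6=1)
step 5: fire β:  (p0=4, p1=2, p2=1, p3=0, p4=0, p5=3, p6=1) → (p0=4, p1=1, p2=1, p3=0, p4=0, p5=4, p6=1)

YES — reachable via ⟨β, β, ε, α, β⟩ (5 firings)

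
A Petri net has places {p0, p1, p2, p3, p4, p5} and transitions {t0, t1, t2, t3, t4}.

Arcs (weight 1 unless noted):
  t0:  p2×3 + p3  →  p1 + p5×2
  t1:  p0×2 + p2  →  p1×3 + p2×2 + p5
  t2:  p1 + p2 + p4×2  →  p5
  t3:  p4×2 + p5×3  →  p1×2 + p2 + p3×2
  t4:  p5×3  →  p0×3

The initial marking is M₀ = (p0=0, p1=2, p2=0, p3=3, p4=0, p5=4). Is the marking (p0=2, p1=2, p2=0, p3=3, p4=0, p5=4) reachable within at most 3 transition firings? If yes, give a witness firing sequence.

NO — not reachable within 3 firings

depth 0: 1 marking
depth 1: 2 markings reached so far
depth 2: 2 markings reached so far
(frontier empty at depth 2; search complete)
target is not among the 2 markings reachable within 3 steps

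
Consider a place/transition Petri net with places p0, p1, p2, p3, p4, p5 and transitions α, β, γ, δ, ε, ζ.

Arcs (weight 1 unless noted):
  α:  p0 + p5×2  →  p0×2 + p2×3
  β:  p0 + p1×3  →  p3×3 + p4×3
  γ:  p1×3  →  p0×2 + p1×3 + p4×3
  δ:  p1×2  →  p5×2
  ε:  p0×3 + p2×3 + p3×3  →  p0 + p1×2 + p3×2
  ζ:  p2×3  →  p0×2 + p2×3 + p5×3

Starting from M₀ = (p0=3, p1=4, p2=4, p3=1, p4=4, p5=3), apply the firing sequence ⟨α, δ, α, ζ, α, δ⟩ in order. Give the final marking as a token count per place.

step 1: fire α:  (p0=3, p1=4, p2=4, p3=1, p4=4, p5=3) → (p0=4, p1=4, p2=7, p3=1, p4=4, p5=1)
step 2: fire δ:  (p0=4, p1=4, p2=7, p3=1, p4=4, p5=1) → (p0=4, p1=2, p2=7, p3=1, p4=4, p5=3)
step 3: fire α:  (p0=4, p1=2, p2=7, p3=1, p4=4, p5=3) → (p0=5, p1=2, p2=10, p3=1, p4=4, p5=1)
step 4: fire ζ:  (p0=5, p1=2, p2=10, p3=1, p4=4, p5=1) → (p0=7, p1=2, p2=10, p3=1, p4=4, p5=4)
step 5: fire α:  (p0=7, p1=2, p2=10, p3=1, p4=4, p5=4) → (p0=8, p1=2, p2=13, p3=1, p4=4, p5=2)
step 6: fire δ:  (p0=8, p1=2, p2=13, p3=1, p4=4, p5=2) → (p0=8, p1=0, p2=13, p3=1, p4=4, p5=4)

(p0=8, p1=0, p2=13, p3=1, p4=4, p5=4)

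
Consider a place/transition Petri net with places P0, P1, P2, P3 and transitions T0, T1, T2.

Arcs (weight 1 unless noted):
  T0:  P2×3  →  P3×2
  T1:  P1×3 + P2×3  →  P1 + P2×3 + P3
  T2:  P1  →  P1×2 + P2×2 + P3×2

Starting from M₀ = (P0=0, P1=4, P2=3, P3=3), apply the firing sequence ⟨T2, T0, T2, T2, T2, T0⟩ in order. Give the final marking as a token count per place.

(P0=0, P1=8, P2=5, P3=15)

step 1: fire T2:  (P0=0, P1=4, P2=3, P3=3) → (P0=0, P1=5, P2=5, P3=5)
step 2: fire T0:  (P0=0, P1=5, P2=5, P3=5) → (P0=0, P1=5, P2=2, P3=7)
step 3: fire T2:  (P0=0, P1=5, P2=2, P3=7) → (P0=0, P1=6, P2=4, P3=9)
step 4: fire T2:  (P0=0, P1=6, P2=4, P3=9) → (P0=0, P1=7, P2=6, P3=11)
step 5: fire T2:  (P0=0, P1=7, P2=6, P3=11) → (P0=0, P1=8, P2=8, P3=13)
step 6: fire T0:  (P0=0, P1=8, P2=8, P3=13) → (P0=0, P1=8, P2=5, P3=15)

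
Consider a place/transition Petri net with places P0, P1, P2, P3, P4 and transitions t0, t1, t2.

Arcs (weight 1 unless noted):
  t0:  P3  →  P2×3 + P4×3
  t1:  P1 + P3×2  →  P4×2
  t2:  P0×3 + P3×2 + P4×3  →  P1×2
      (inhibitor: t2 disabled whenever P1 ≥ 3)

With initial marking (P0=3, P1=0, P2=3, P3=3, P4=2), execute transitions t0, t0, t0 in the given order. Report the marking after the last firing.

step 1: fire t0:  (P0=3, P1=0, P2=3, P3=3, P4=2) → (P0=3, P1=0, P2=6, P3=2, P4=5)
step 2: fire t0:  (P0=3, P1=0, P2=6, P3=2, P4=5) → (P0=3, P1=0, P2=9, P3=1, P4=8)
step 3: fire t0:  (P0=3, P1=0, P2=9, P3=1, P4=8) → (P0=3, P1=0, P2=12, P3=0, P4=11)

(P0=3, P1=0, P2=12, P3=0, P4=11)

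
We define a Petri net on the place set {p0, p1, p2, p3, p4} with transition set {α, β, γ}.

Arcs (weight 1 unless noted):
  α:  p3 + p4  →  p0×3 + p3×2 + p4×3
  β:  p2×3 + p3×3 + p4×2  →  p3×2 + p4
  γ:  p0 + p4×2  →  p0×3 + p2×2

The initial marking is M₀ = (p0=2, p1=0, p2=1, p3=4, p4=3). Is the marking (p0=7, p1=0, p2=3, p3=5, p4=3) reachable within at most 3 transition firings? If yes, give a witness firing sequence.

step 1: fire α:  (p0=2, p1=0, p2=1, p3=4, p4=3) → (p0=5, p1=0, p2=1, p3=5, p4=5)
step 2: fire γ:  (p0=5, p1=0, p2=1, p3=5, p4=5) → (p0=7, p1=0, p2=3, p3=5, p4=3)

YES — reachable via ⟨α, γ⟩ (2 firings)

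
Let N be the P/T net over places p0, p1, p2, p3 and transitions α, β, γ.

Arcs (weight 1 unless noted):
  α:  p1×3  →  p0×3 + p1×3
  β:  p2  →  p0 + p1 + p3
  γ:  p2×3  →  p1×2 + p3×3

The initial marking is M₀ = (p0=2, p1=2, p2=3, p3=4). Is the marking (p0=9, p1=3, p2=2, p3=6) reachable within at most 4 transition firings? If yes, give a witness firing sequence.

NO — not reachable within 4 firings

depth 0: 1 marking
depth 1: 3 markings reached so far
depth 2: 6 markings reached so far
depth 3: 10 markings reached so far
depth 4: 14 markings reached so far
target is not among the 14 markings reachable within 4 steps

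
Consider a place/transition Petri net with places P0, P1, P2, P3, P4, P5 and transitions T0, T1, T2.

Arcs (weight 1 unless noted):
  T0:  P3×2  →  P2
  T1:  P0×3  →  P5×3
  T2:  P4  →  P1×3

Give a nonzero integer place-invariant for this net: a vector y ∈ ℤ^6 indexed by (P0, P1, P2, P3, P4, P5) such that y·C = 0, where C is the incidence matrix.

Incidence matrix C (rows=places, cols=transitions):
       T0   T1   T2
   P0   0   -3    0
   P1   0    0    3
   P2   1    0    0
   P3  -2    0    0
   P4   0    0   -1
   P5   0    3    0

Candidate y = [0, 0, 2, 1, 0, 0]; check y·C column-wise:
  col T0: 2·1 + 1·-2 = 0
  col T1: 0·-3 + 2·0 + 1·0 + 0·3 = 0
  col T2: 0·3 + 2·0 + 1·0 + 0·-1 = 0

y = (P0:0, P1:0, P2:2, P3:1, P4:0, P5:0)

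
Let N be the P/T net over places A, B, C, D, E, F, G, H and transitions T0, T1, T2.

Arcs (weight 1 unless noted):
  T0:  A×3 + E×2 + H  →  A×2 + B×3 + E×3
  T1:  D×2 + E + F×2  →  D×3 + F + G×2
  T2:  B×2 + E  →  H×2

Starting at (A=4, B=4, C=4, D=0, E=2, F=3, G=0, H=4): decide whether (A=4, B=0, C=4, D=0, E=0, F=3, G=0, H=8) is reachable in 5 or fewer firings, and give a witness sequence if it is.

YES — reachable via ⟨T2, T2⟩ (2 firings)

step 1: fire T2:  (A=4, B=4, C=4, D=0, E=2, F=3, G=0, H=4) → (A=4, B=2, C=4, D=0, E=1, F=3, G=0, H=6)
step 2: fire T2:  (A=4, B=2, C=4, D=0, E=1, F=3, G=0, H=6) → (A=4, B=0, C=4, D=0, E=0, F=3, G=0, H=8)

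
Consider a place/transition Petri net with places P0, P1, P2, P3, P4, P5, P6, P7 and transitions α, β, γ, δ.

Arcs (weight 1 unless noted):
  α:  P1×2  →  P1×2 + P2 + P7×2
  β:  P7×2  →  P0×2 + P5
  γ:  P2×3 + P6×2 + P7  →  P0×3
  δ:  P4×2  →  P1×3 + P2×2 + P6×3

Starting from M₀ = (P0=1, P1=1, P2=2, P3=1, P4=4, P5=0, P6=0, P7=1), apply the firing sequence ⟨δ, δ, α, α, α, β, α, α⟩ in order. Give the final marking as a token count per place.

(P0=3, P1=7, P2=11, P3=1, P4=0, P5=1, P6=6, P7=9)

step 1: fire δ:  (P0=1, P1=1, P2=2, P3=1, P4=4, P5=0, P6=0, P7=1) → (P0=1, P1=4, P2=4, P3=1, P4=2, P5=0, P6=3, P7=1)
step 2: fire δ:  (P0=1, P1=4, P2=4, P3=1, P4=2, P5=0, P6=3, P7=1) → (P0=1, P1=7, P2=6, P3=1, P4=0, P5=0, P6=6, P7=1)
step 3: fire α:  (P0=1, P1=7, P2=6, P3=1, P4=0, P5=0, P6=6, P7=1) → (P0=1, P1=7, P2=7, P3=1, P4=0, P5=0, P6=6, P7=3)
step 4: fire α:  (P0=1, P1=7, P2=7, P3=1, P4=0, P5=0, P6=6, P7=3) → (P0=1, P1=7, P2=8, P3=1, P4=0, P5=0, P6=6, P7=5)
step 5: fire α:  (P0=1, P1=7, P2=8, P3=1, P4=0, P5=0, P6=6, P7=5) → (P0=1, P1=7, P2=9, P3=1, P4=0, P5=0, P6=6, P7=7)
step 6: fire β:  (P0=1, P1=7, P2=9, P3=1, P4=0, P5=0, P6=6, P7=7) → (P0=3, P1=7, P2=9, P3=1, P4=0, P5=1, P6=6, P7=5)
step 7: fire α:  (P0=3, P1=7, P2=9, P3=1, P4=0, P5=1, P6=6, P7=5) → (P0=3, P1=7, P2=10, P3=1, P4=0, P5=1, P6=6, P7=7)
step 8: fire α:  (P0=3, P1=7, P2=10, P3=1, P4=0, P5=1, P6=6, P7=7) → (P0=3, P1=7, P2=11, P3=1, P4=0, P5=1, P6=6, P7=9)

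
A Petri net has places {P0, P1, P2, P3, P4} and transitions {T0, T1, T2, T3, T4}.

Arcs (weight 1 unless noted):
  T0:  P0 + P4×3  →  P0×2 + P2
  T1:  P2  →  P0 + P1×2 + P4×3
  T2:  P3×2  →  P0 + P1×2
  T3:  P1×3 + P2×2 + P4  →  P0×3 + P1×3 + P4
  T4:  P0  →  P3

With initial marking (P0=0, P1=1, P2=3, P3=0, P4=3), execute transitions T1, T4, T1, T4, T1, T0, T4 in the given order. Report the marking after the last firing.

(P0=1, P1=7, P2=1, P3=3, P4=9)

step 1: fire T1:  (P0=0, P1=1, P2=3, P3=0, P4=3) → (P0=1, P1=3, P2=2, P3=0, P4=6)
step 2: fire T4:  (P0=1, P1=3, P2=2, P3=0, P4=6) → (P0=0, P1=3, P2=2, P3=1, P4=6)
step 3: fire T1:  (P0=0, P1=3, P2=2, P3=1, P4=6) → (P0=1, P1=5, P2=1, P3=1, P4=9)
step 4: fire T4:  (P0=1, P1=5, P2=1, P3=1, P4=9) → (P0=0, P1=5, P2=1, P3=2, P4=9)
step 5: fire T1:  (P0=0, P1=5, P2=1, P3=2, P4=9) → (P0=1, P1=7, P2=0, P3=2, P4=12)
step 6: fire T0:  (P0=1, P1=7, P2=0, P3=2, P4=12) → (P0=2, P1=7, P2=1, P3=2, P4=9)
step 7: fire T4:  (P0=2, P1=7, P2=1, P3=2, P4=9) → (P0=1, P1=7, P2=1, P3=3, P4=9)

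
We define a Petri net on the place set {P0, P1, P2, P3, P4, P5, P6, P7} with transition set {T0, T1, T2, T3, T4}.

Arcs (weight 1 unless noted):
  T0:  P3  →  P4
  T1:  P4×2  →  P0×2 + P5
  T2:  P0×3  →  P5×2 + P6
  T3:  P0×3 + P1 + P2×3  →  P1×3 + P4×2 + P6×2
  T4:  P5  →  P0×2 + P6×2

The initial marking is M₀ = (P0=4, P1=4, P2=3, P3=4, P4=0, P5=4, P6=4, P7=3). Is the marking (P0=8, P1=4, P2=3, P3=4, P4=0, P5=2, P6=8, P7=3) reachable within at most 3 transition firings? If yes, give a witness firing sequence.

YES — reachable via ⟨T4, T4⟩ (2 firings)

step 1: fire T4:  (P0=4, P1=4, P2=3, P3=4, P4=0, P5=4, P6=4, P7=3) → (P0=6, P1=4, P2=3, P3=4, P4=0, P5=3, P6=6, P7=3)
step 2: fire T4:  (P0=6, P1=4, P2=3, P3=4, P4=0, P5=3, P6=6, P7=3) → (P0=8, P1=4, P2=3, P3=4, P4=0, P5=2, P6=8, P7=3)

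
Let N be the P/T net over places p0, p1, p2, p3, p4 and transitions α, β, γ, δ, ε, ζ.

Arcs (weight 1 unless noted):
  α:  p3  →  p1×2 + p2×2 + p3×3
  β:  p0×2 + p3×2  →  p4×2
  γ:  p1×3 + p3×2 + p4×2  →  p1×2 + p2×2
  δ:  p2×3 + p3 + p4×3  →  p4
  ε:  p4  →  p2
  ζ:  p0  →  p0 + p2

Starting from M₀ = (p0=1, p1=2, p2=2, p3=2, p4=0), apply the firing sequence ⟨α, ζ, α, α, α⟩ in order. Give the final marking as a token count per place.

(p0=1, p1=10, p2=11, p3=10, p4=0)

step 1: fire α:  (p0=1, p1=2, p2=2, p3=2, p4=0) → (p0=1, p1=4, p2=4, p3=4, p4=0)
step 2: fire ζ:  (p0=1, p1=4, p2=4, p3=4, p4=0) → (p0=1, p1=4, p2=5, p3=4, p4=0)
step 3: fire α:  (p0=1, p1=4, p2=5, p3=4, p4=0) → (p0=1, p1=6, p2=7, p3=6, p4=0)
step 4: fire α:  (p0=1, p1=6, p2=7, p3=6, p4=0) → (p0=1, p1=8, p2=9, p3=8, p4=0)
step 5: fire α:  (p0=1, p1=8, p2=9, p3=8, p4=0) → (p0=1, p1=10, p2=11, p3=10, p4=0)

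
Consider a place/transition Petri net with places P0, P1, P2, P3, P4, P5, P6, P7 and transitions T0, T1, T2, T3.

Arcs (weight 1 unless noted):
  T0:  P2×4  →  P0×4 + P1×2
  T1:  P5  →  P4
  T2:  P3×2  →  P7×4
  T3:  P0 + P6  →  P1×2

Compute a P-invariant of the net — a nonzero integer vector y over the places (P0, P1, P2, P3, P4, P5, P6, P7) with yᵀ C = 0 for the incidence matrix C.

Incidence matrix C (rows=places, cols=transitions):
       T0   T1   T2   T3
   P0   4    0    0   -1
   P1   2    0    0    2
   P2  -4    0    0    0
   P3   0    0   -2    0
   P4   0    1    0    0
   P5   0   -1    0    0
   P6   0    0    0   -1
   P7   0    0    4    0

Candidate y = [4, 2, 5, 0, 0, 0, 0, 0]; check y·C column-wise:
  col T0: 4·4 + 2·2 + 5·-4 = 0
  col T1: 4·0 + 2·0 + 5·0 + 0·1 + 0·-1 = 0
  col T2: 4·0 + 2·0 + 5·0 + 0·-2 + 0·4 = 0
  col T3: 4·-1 + 2·2 + 5·0 + 0·-1 = 0

y = (P0:4, P1:2, P2:5, P3:0, P4:0, P5:0, P6:0, P7:0)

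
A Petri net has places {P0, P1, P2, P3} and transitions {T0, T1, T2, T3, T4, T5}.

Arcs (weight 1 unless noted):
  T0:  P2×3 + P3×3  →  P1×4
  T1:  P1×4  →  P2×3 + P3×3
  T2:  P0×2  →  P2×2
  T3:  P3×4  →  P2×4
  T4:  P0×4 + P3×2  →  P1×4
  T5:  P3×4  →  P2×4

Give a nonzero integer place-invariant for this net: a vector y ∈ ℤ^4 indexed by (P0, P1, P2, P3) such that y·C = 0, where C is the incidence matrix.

Incidence matrix C (rows=places, cols=transitions):
       T0   T1   T2   T3   T4   T5
   P0   0    0   -2    0   -4    0
   P1   4   -4    0    0    4    0
   P2  -3    3    2    4    0    4
   P3  -3    3    0   -4   -2   -4

Candidate y = [2, 3, 2, 2]; check y·C column-wise:
  col T0: 2·0 + 3·4 + 2·-3 + 2·-3 = 0
  col T1: 2·0 + 3·-4 + 2·3 + 2·3 = 0
  col T2: 2·-2 + 3·0 + 2·2 + 2·0 = 0
  col T3: 2·0 + 3·0 + 2·4 + 2·-4 = 0
  col T4: 2·-4 + 3·4 + 2·0 + 2·-2 = 0
  col T5: 2·0 + 3·0 + 2·4 + 2·-4 = 0

y = (P0:2, P1:3, P2:2, P3:2)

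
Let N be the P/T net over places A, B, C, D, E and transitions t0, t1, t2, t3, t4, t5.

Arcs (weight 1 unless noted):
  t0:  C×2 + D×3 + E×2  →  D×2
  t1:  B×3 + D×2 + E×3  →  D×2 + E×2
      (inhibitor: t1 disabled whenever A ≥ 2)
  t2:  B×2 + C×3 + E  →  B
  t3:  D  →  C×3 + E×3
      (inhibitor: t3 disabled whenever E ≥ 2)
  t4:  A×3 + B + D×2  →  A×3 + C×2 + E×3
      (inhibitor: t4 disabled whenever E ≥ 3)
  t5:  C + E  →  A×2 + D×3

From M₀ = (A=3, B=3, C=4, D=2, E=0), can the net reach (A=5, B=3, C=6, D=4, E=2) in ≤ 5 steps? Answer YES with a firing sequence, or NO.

step 1: fire t3:  (A=3, B=3, C=4, D=2, E=0) → (A=3, B=3, C=7, D=1, E=3)
step 2: fire t5:  (A=3, B=3, C=7, D=1, E=3) → (A=5, B=3, C=6, D=4, E=2)

YES — reachable via ⟨t3, t5⟩ (2 firings)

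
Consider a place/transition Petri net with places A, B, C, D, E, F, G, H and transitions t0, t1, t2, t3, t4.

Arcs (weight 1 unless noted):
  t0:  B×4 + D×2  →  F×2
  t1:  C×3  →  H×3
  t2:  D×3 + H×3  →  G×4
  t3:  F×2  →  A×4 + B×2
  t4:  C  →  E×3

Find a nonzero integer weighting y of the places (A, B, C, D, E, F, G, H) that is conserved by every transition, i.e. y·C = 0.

y = (A:1, B:2, C:0, D:0, E:0, F:4, G:0, H:0)

Incidence matrix C (rows=places, cols=transitions):
       t0   t1   t2   t3   t4
    A   0    0    0    4    0
    B  -4    0    0    2    0
    C   0   -3    0    0   -1
    D  -2    0   -3    0    0
    E   0    0    0    0    3
    F   2    0    0   -2    0
    G   0    0    4    0    0
    H   0    3   -3    0    0

Candidate y = [1, 2, 0, 0, 0, 4, 0, 0]; check y·C column-wise:
  col t0: 1·0 + 2·-4 + 0·-2 + 4·2 = 0
  col t1: 1·0 + 2·0 + 0·-3 + 4·0 + 0·3 = 0
  col t2: 1·0 + 2·0 + 0·-3 + 4·0 + 0·4 + 0·-3 = 0
  col t3: 1·4 + 2·2 + 4·-2 = 0
  col t4: 1·0 + 2·0 + 0·-1 + 0·3 + 4·0 = 0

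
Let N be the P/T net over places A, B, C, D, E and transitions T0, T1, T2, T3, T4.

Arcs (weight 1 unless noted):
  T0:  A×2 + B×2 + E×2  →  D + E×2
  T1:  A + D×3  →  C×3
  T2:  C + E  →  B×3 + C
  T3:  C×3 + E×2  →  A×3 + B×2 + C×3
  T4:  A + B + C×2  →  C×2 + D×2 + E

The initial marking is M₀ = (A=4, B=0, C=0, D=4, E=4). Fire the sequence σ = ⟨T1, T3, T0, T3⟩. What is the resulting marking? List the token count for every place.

step 1: fire T1:  (A=4, B=0, C=0, D=4, E=4) → (A=3, B=0, C=3, D=1, E=4)
step 2: fire T3:  (A=3, B=0, C=3, D=1, E=4) → (A=6, B=2, C=3, D=1, E=2)
step 3: fire T0:  (A=6, B=2, C=3, D=1, E=2) → (A=4, B=0, C=3, D=2, E=2)
step 4: fire T3:  (A=4, B=0, C=3, D=2, E=2) → (A=7, B=2, C=3, D=2, E=0)

(A=7, B=2, C=3, D=2, E=0)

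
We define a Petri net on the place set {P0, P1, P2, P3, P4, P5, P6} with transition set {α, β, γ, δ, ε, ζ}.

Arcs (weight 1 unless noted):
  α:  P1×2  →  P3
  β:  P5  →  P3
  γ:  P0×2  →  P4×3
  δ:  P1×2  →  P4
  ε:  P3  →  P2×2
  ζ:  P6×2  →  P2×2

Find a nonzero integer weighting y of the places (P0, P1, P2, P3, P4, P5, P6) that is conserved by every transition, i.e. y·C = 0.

Incidence matrix C (rows=places, cols=transitions):
        α    β    γ    δ    ε    ζ
   P0   0    0   -2    0    0    0
   P1  -2    0    0   -2    0    0
   P2   0    0    0    0    2    2
   P3   1    1    0    0   -1    0
   P4   0    0    3    1    0    0
   P5   0   -1    0    0    0    0
   P6   0    0    0    0    0   -2

Candidate y = [3, 1, 1, 2, 2, 2, 1]; check y·C column-wise:
  col α: 3·0 + 1·-2 + 1·0 + 2·1 + 2·0 + 2·0 + 1·0 = 0
  col β: 3·0 + 1·0 + 1·0 + 2·1 + 2·0 + 2·-1 + 1·0 = 0
  col γ: 3·-2 + 1·0 + 1·0 + 2·0 + 2·3 + 2·0 + 1·0 = 0
  col δ: 3·0 + 1·-2 + 1·0 + 2·0 + 2·1 + 2·0 + 1·0 = 0
  col ε: 3·0 + 1·0 + 1·2 + 2·-1 + 2·0 + 2·0 + 1·0 = 0
  col ζ: 3·0 + 1·0 + 1·2 + 2·0 + 2·0 + 2·0 + 1·-2 = 0

y = (P0:3, P1:1, P2:1, P3:2, P4:2, P5:2, P6:1)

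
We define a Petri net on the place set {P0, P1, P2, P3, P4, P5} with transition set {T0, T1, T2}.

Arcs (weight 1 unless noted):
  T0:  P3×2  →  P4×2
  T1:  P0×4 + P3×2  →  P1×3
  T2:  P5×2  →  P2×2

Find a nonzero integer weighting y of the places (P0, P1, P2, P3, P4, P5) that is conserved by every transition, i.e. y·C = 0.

Incidence matrix C (rows=places, cols=transitions):
       T0   T1   T2
   P0   0   -4    0
   P1   0    3    0
   P2   0    0    2
   P3  -2   -2    0
   P4   2    0    0
   P5   0    0   -2

Candidate y = [3, 4, 0, 0, 0, 0]; check y·C column-wise:
  col T0: 3·0 + 4·0 + 0·-2 + 0·2 = 0
  col T1: 3·-4 + 4·3 + 0·-2 = 0
  col T2: 3·0 + 4·0 + 0·2 + 0·-2 = 0

y = (P0:3, P1:4, P2:0, P3:0, P4:0, P5:0)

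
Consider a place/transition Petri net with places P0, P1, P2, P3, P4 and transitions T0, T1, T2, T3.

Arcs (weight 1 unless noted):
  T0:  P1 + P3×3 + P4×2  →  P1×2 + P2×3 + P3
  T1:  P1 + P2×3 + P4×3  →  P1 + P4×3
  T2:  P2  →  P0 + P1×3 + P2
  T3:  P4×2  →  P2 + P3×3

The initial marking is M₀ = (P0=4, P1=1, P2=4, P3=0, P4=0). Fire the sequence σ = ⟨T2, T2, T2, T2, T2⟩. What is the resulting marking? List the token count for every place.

(P0=9, P1=16, P2=4, P3=0, P4=0)

step 1: fire T2:  (P0=4, P1=1, P2=4, P3=0, P4=0) → (P0=5, P1=4, P2=4, P3=0, P4=0)
step 2: fire T2:  (P0=5, P1=4, P2=4, P3=0, P4=0) → (P0=6, P1=7, P2=4, P3=0, P4=0)
step 3: fire T2:  (P0=6, P1=7, P2=4, P3=0, P4=0) → (P0=7, P1=10, P2=4, P3=0, P4=0)
step 4: fire T2:  (P0=7, P1=10, P2=4, P3=0, P4=0) → (P0=8, P1=13, P2=4, P3=0, P4=0)
step 5: fire T2:  (P0=8, P1=13, P2=4, P3=0, P4=0) → (P0=9, P1=16, P2=4, P3=0, P4=0)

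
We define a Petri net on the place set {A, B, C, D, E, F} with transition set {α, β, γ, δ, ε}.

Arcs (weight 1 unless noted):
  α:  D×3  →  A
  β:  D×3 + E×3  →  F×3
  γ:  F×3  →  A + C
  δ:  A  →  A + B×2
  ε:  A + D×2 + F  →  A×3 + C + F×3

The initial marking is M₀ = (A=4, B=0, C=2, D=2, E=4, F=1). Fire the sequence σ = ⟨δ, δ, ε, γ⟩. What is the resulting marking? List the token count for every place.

(A=7, B=4, C=4, D=0, E=4, F=0)

step 1: fire δ:  (A=4, B=0, C=2, D=2, E=4, F=1) → (A=4, B=2, C=2, D=2, E=4, F=1)
step 2: fire δ:  (A=4, B=2, C=2, D=2, E=4, F=1) → (A=4, B=4, C=2, D=2, E=4, F=1)
step 3: fire ε:  (A=4, B=4, C=2, D=2, E=4, F=1) → (A=6, B=4, C=3, D=0, E=4, F=3)
step 4: fire γ:  (A=6, B=4, C=3, D=0, E=4, F=3) → (A=7, B=4, C=4, D=0, E=4, F=0)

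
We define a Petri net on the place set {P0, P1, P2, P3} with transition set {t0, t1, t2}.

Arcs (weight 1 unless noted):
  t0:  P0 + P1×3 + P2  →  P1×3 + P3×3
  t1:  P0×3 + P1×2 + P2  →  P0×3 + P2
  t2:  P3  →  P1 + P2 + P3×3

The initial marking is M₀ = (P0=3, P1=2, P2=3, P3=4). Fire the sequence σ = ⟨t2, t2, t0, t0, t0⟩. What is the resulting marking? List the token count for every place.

(P0=0, P1=4, P2=2, P3=17)

step 1: fire t2:  (P0=3, P1=2, P2=3, P3=4) → (P0=3, P1=3, P2=4, P3=6)
step 2: fire t2:  (P0=3, P1=3, P2=4, P3=6) → (P0=3, P1=4, P2=5, P3=8)
step 3: fire t0:  (P0=3, P1=4, P2=5, P3=8) → (P0=2, P1=4, P2=4, P3=11)
step 4: fire t0:  (P0=2, P1=4, P2=4, P3=11) → (P0=1, P1=4, P2=3, P3=14)
step 5: fire t0:  (P0=1, P1=4, P2=3, P3=14) → (P0=0, P1=4, P2=2, P3=17)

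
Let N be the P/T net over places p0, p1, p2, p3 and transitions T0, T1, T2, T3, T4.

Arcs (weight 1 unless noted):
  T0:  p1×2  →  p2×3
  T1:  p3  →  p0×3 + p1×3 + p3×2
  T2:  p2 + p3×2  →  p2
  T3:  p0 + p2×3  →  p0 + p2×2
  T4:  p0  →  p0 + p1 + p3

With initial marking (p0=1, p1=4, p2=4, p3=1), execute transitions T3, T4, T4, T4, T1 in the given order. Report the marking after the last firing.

step 1: fire T3:  (p0=1, p1=4, p2=4, p3=1) → (p0=1, p1=4, p2=3, p3=1)
step 2: fire T4:  (p0=1, p1=4, p2=3, p3=1) → (p0=1, p1=5, p2=3, p3=2)
step 3: fire T4:  (p0=1, p1=5, p2=3, p3=2) → (p0=1, p1=6, p2=3, p3=3)
step 4: fire T4:  (p0=1, p1=6, p2=3, p3=3) → (p0=1, p1=7, p2=3, p3=4)
step 5: fire T1:  (p0=1, p1=7, p2=3, p3=4) → (p0=4, p1=10, p2=3, p3=5)

(p0=4, p1=10, p2=3, p3=5)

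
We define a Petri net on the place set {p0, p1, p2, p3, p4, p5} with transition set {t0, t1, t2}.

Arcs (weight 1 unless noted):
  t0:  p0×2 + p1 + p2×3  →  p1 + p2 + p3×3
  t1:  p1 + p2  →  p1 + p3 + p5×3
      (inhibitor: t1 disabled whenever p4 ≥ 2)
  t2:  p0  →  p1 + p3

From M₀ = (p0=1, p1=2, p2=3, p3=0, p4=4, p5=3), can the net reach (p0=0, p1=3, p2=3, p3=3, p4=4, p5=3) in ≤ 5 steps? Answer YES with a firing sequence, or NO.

depth 0: 1 marking
depth 1: 2 markings reached so far
depth 2: 2 markings reached so far
(frontier empty at depth 2; search complete)
target is not among the 2 markings reachable within 5 steps

NO — not reachable within 5 firings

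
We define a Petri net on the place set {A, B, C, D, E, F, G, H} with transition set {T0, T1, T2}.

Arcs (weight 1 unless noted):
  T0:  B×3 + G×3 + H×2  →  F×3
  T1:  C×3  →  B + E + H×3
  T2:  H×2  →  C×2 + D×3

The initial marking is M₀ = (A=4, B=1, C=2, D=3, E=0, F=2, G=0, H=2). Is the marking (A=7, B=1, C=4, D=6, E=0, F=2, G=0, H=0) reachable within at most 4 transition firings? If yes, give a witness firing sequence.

NO — not reachable within 4 firings

depth 0: 1 marking
depth 1: 2 markings reached so far
depth 2: 3 markings reached so far
depth 3: 4 markings reached so far
depth 4: 5 markings reached so far
target is not among the 5 markings reachable within 4 steps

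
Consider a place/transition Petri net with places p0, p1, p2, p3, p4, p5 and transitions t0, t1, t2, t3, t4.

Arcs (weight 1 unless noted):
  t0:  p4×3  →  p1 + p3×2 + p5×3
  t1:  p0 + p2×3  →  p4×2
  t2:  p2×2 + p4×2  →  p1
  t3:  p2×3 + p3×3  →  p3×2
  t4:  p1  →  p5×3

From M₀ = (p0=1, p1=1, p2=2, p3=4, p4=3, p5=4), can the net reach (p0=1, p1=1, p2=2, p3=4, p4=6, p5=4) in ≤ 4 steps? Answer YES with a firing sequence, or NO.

NO — not reachable within 4 firings

depth 0: 1 marking
depth 1: 4 markings reached so far
depth 2: 6 markings reached so far
depth 3: 8 markings reached so far
depth 4: 8 markings reached so far
(frontier empty at depth 4; search complete)
target is not among the 8 markings reachable within 4 steps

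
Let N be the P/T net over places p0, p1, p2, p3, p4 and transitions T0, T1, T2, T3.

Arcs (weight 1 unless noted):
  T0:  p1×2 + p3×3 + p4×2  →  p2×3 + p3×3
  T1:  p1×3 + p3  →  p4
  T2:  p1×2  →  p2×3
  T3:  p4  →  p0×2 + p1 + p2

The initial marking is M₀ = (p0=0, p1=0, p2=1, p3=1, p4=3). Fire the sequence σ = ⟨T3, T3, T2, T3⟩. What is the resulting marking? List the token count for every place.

step 1: fire T3:  (p0=0, p1=0, p2=1, p3=1, p4=3) → (p0=2, p1=1, p2=2, p3=1, p4=2)
step 2: fire T3:  (p0=2, p1=1, p2=2, p3=1, p4=2) → (p0=4, p1=2, p2=3, p3=1, p4=1)
step 3: fire T2:  (p0=4, p1=2, p2=3, p3=1, p4=1) → (p0=4, p1=0, p2=6, p3=1, p4=1)
step 4: fire T3:  (p0=4, p1=0, p2=6, p3=1, p4=1) → (p0=6, p1=1, p2=7, p3=1, p4=0)

(p0=6, p1=1, p2=7, p3=1, p4=0)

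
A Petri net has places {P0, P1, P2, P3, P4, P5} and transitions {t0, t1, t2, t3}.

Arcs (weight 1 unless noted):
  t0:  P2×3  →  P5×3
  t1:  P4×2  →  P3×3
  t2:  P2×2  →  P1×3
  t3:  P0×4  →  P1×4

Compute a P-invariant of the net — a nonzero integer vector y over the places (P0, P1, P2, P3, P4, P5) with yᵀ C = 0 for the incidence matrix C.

y = (P0:0, P1:0, P2:0, P3:2, P4:3, P5:0)

Incidence matrix C (rows=places, cols=transitions):
       t0   t1   t2   t3
   P0   0    0    0   -4
   P1   0    0    3    4
   P2  -3    0   -2    0
   P3   0    3    0    0
   P4   0   -2    0    0
   P5   3    0    0    0

Candidate y = [0, 0, 0, 2, 3, 0]; check y·C column-wise:
  col t0: 0·-3 + 2·0 + 3·0 + 0·3 = 0
  col t1: 2·3 + 3·-2 = 0
  col t2: 0·3 + 0·-2 + 2·0 + 3·0 = 0
  col t3: 0·-4 + 0·4 + 2·0 + 3·0 = 0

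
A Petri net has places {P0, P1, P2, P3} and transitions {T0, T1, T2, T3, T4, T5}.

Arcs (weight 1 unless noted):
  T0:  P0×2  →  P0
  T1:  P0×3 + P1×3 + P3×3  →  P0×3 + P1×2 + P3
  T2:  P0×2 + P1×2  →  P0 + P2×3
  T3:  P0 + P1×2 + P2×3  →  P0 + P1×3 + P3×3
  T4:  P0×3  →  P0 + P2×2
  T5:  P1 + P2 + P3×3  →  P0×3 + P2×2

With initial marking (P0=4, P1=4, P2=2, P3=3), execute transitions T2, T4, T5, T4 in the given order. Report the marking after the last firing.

step 1: fire T2:  (P0=4, P1=4, P2=2, P3=3) → (P0=3, P1=2, P2=5, P3=3)
step 2: fire T4:  (P0=3, P1=2, P2=5, P3=3) → (P0=1, P1=2, P2=7, P3=3)
step 3: fire T5:  (P0=1, P1=2, P2=7, P3=3) → (P0=4, P1=1, P2=8, P3=0)
step 4: fire T4:  (P0=4, P1=1, P2=8, P3=0) → (P0=2, P1=1, P2=10, P3=0)

(P0=2, P1=1, P2=10, P3=0)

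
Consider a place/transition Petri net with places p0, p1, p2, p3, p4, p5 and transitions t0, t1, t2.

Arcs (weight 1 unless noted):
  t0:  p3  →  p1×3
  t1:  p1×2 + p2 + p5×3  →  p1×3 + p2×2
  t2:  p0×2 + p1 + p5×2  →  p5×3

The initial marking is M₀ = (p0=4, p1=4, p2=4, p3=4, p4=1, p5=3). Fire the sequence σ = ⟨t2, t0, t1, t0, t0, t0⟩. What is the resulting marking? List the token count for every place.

(p0=2, p1=16, p2=5, p3=0, p4=1, p5=1)

step 1: fire t2:  (p0=4, p1=4, p2=4, p3=4, p4=1, p5=3) → (p0=2, p1=3, p2=4, p3=4, p4=1, p5=4)
step 2: fire t0:  (p0=2, p1=3, p2=4, p3=4, p4=1, p5=4) → (p0=2, p1=6, p2=4, p3=3, p4=1, p5=4)
step 3: fire t1:  (p0=2, p1=6, p2=4, p3=3, p4=1, p5=4) → (p0=2, p1=7, p2=5, p3=3, p4=1, p5=1)
step 4: fire t0:  (p0=2, p1=7, p2=5, p3=3, p4=1, p5=1) → (p0=2, p1=10, p2=5, p3=2, p4=1, p5=1)
step 5: fire t0:  (p0=2, p1=10, p2=5, p3=2, p4=1, p5=1) → (p0=2, p1=13, p2=5, p3=1, p4=1, p5=1)
step 6: fire t0:  (p0=2, p1=13, p2=5, p3=1, p4=1, p5=1) → (p0=2, p1=16, p2=5, p3=0, p4=1, p5=1)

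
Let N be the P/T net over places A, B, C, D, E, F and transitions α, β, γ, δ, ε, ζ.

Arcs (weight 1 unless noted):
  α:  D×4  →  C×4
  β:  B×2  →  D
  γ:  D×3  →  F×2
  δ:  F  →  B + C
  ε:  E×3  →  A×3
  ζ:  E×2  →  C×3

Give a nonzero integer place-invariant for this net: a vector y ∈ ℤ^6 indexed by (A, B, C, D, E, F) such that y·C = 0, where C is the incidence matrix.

Incidence matrix C (rows=places, cols=transitions):
        α    β    γ    δ    ε    ζ
    A   0    0    0    0    3    0
    B   0   -2    0    1    0    0
    C   4    0    0    1    0    3
    D  -4    1   -3    0    0    0
    E   0    0    0    0   -3   -2
    F   0    0    2   -1    0    0

Candidate y = [3, 1, 2, 2, 3, 3]; check y·C column-wise:
  col α: 3·0 + 1·0 + 2·4 + 2·-4 + 3·0 + 3·0 = 0
  col β: 3·0 + 1·-2 + 2·0 + 2·1 + 3·0 + 3·0 = 0
  col γ: 3·0 + 1·0 + 2·0 + 2·-3 + 3·0 + 3·2 = 0
  col δ: 3·0 + 1·1 + 2·1 + 2·0 + 3·0 + 3·-1 = 0
  col ε: 3·3 + 1·0 + 2·0 + 2·0 + 3·-3 + 3·0 = 0
  col ζ: 3·0 + 1·0 + 2·3 + 2·0 + 3·-2 + 3·0 = 0

y = (A:3, B:1, C:2, D:2, E:3, F:3)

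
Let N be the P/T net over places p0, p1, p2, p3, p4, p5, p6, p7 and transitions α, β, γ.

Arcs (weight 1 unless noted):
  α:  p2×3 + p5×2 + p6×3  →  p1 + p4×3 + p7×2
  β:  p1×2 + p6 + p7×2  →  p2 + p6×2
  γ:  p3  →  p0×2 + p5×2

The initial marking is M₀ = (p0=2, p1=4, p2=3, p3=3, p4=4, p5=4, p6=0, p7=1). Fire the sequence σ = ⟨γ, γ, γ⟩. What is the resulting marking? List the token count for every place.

(p0=8, p1=4, p2=3, p3=0, p4=4, p5=10, p6=0, p7=1)

step 1: fire γ:  (p0=2, p1=4, p2=3, p3=3, p4=4, p5=4, p6=0, p7=1) → (p0=4, p1=4, p2=3, p3=2, p4=4, p5=6, p6=0, p7=1)
step 2: fire γ:  (p0=4, p1=4, p2=3, p3=2, p4=4, p5=6, p6=0, p7=1) → (p0=6, p1=4, p2=3, p3=1, p4=4, p5=8, p6=0, p7=1)
step 3: fire γ:  (p0=6, p1=4, p2=3, p3=1, p4=4, p5=8, p6=0, p7=1) → (p0=8, p1=4, p2=3, p3=0, p4=4, p5=10, p6=0, p7=1)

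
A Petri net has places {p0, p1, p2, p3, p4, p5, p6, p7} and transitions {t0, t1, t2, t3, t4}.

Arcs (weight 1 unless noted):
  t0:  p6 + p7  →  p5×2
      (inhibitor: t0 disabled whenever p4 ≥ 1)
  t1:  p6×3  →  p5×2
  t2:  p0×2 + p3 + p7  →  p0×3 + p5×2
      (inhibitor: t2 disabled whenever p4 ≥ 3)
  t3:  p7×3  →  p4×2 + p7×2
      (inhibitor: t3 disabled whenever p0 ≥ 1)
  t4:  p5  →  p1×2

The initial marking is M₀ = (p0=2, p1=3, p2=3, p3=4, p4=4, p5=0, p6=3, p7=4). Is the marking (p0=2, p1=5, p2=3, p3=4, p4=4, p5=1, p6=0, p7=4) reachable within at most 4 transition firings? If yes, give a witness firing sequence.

step 1: fire t1:  (p0=2, p1=3, p2=3, p3=4, p4=4, p5=0, p6=3, p7=4) → (p0=2, p1=3, p2=3, p3=4, p4=4, p5=2, p6=0, p7=4)
step 2: fire t4:  (p0=2, p1=3, p2=3, p3=4, p4=4, p5=2, p6=0, p7=4) → (p0=2, p1=5, p2=3, p3=4, p4=4, p5=1, p6=0, p7=4)

YES — reachable via ⟨t1, t4⟩ (2 firings)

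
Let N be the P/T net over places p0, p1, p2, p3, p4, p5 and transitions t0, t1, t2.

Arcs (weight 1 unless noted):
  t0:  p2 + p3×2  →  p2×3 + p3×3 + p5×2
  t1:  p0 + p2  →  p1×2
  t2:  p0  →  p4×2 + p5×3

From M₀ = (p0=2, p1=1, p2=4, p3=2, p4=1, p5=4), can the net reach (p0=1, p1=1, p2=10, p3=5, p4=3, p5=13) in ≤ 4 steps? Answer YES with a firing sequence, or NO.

YES — reachable via ⟨t0, t0, t0, t2⟩ (4 firings)

step 1: fire t0:  (p0=2, p1=1, p2=4, p3=2, p4=1, p5=4) → (p0=2, p1=1, p2=6, p3=3, p4=1, p5=6)
step 2: fire t0:  (p0=2, p1=1, p2=6, p3=3, p4=1, p5=6) → (p0=2, p1=1, p2=8, p3=4, p4=1, p5=8)
step 3: fire t0:  (p0=2, p1=1, p2=8, p3=4, p4=1, p5=8) → (p0=2, p1=1, p2=10, p3=5, p4=1, p5=10)
step 4: fire t2:  (p0=2, p1=1, p2=10, p3=5, p4=1, p5=10) → (p0=1, p1=1, p2=10, p3=5, p4=3, p5=13)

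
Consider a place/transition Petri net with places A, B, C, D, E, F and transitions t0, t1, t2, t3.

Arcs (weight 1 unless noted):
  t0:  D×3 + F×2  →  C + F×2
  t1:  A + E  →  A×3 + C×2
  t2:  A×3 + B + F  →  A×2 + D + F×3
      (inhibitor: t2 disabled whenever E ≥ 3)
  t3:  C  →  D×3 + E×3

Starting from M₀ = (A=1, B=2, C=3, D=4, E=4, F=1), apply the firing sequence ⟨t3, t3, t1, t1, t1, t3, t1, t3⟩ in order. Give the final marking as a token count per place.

step 1: fire t3:  (A=1, B=2, C=3, D=4, E=4, F=1) → (A=1, B=2, C=2, D=7, E=7, F=1)
step 2: fire t3:  (A=1, B=2, C=2, D=7, E=7, F=1) → (A=1, B=2, C=1, D=10, E=10, F=1)
step 3: fire t1:  (A=1, B=2, C=1, D=10, E=10, F=1) → (A=3, B=2, C=3, D=10, E=9, F=1)
step 4: fire t1:  (A=3, B=2, C=3, D=10, E=9, F=1) → (A=5, B=2, C=5, D=10, E=8, F=1)
step 5: fire t1:  (A=5, B=2, C=5, D=10, E=8, F=1) → (A=7, B=2, C=7, D=10, E=7, F=1)
step 6: fire t3:  (A=7, B=2, C=7, D=10, E=7, F=1) → (A=7, B=2, C=6, D=13, E=10, F=1)
step 7: fire t1:  (A=7, B=2, C=6, D=13, E=10, F=1) → (A=9, B=2, C=8, D=13, E=9, F=1)
step 8: fire t3:  (A=9, B=2, C=8, D=13, E=9, F=1) → (A=9, B=2, C=7, D=16, E=12, F=1)

(A=9, B=2, C=7, D=16, E=12, F=1)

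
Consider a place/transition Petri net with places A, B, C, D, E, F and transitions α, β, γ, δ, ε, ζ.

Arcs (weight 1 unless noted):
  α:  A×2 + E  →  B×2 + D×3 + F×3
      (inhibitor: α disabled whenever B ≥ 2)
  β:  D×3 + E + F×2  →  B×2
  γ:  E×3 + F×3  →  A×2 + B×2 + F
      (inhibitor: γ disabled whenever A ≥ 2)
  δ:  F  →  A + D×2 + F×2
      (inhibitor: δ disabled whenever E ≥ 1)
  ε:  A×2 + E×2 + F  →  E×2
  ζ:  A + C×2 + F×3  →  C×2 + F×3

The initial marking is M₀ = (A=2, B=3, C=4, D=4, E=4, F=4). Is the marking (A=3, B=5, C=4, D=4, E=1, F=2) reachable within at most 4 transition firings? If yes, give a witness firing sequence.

step 1: fire ζ:  (A=2, B=3, C=4, D=4, E=4, F=4) → (A=1, B=3, C=4, D=4, E=4, F=4)
step 2: fire γ:  (A=1, B=3, C=4, D=4, E=4, F=4) → (A=3, B=5, C=4, D=4, E=1, F=2)

YES — reachable via ⟨ζ, γ⟩ (2 firings)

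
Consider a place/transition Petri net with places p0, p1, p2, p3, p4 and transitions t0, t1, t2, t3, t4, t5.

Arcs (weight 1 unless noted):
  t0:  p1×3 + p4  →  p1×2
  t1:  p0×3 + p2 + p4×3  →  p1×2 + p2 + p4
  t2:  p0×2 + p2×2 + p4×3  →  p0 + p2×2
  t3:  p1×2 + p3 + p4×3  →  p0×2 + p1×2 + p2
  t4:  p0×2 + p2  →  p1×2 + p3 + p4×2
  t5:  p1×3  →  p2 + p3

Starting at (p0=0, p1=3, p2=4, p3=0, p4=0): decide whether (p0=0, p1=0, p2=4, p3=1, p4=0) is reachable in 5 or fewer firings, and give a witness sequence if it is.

depth 0: 1 marking
depth 1: 2 markings reached so far
depth 2: 2 markings reached so far
(frontier empty at depth 2; search complete)
target is not among the 2 markings reachable within 5 steps

NO — not reachable within 5 firings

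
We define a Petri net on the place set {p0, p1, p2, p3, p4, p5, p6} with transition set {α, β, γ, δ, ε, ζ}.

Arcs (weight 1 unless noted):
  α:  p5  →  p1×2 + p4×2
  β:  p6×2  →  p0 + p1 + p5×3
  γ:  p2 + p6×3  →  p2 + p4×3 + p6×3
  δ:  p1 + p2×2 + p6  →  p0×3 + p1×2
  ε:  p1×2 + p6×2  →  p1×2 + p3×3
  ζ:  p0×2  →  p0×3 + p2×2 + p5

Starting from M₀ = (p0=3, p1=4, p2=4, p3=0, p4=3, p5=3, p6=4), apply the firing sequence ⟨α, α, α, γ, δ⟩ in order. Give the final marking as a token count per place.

step 1: fire α:  (p0=3, p1=4, p2=4, p3=0, p4=3, p5=3, p6=4) → (p0=3, p1=6, p2=4, p3=0, p4=5, p5=2, p6=4)
step 2: fire α:  (p0=3, p1=6, p2=4, p3=0, p4=5, p5=2, p6=4) → (p0=3, p1=8, p2=4, p3=0, p4=7, p5=1, p6=4)
step 3: fire α:  (p0=3, p1=8, p2=4, p3=0, p4=7, p5=1, p6=4) → (p0=3, p1=10, p2=4, p3=0, p4=9, p5=0, p6=4)
step 4: fire γ:  (p0=3, p1=10, p2=4, p3=0, p4=9, p5=0, p6=4) → (p0=3, p1=10, p2=4, p3=0, p4=12, p5=0, p6=4)
step 5: fire δ:  (p0=3, p1=10, p2=4, p3=0, p4=12, p5=0, p6=4) → (p0=6, p1=11, p2=2, p3=0, p4=12, p5=0, p6=3)

(p0=6, p1=11, p2=2, p3=0, p4=12, p5=0, p6=3)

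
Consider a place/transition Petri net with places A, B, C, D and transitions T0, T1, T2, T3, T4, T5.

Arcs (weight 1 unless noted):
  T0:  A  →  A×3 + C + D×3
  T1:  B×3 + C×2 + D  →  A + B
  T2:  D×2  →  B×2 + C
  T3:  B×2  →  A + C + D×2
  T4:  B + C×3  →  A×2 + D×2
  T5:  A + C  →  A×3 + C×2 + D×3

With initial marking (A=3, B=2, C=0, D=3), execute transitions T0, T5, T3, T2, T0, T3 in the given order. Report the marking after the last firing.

step 1: fire T0:  (A=3, B=2, C=0, D=3) → (A=5, B=2, C=1, D=6)
step 2: fire T5:  (A=5, B=2, C=1, D=6) → (A=7, B=2, C=2, D=9)
step 3: fire T3:  (A=7, B=2, C=2, D=9) → (A=8, B=0, C=3, D=11)
step 4: fire T2:  (A=8, B=0, C=3, D=11) → (A=8, B=2, C=4, D=9)
step 5: fire T0:  (A=8, B=2, C=4, D=9) → (A=10, B=2, C=5, D=12)
step 6: fire T3:  (A=10, B=2, C=5, D=12) → (A=11, B=0, C=6, D=14)

(A=11, B=0, C=6, D=14)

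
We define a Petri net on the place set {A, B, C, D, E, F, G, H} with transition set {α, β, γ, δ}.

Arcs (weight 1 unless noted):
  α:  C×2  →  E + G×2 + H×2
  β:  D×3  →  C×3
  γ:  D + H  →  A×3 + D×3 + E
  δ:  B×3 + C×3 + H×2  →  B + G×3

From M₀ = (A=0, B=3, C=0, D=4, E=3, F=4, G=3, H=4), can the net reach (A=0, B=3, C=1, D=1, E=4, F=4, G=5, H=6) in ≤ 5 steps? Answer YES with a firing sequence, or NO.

step 1: fire β:  (A=0, B=3, C=0, D=4, E=3, F=4, G=3, H=4) → (A=0, B=3, C=3, D=1, E=3, F=4, G=3, H=4)
step 2: fire α:  (A=0, B=3, C=3, D=1, E=3, F=4, G=3, H=4) → (A=0, B=3, C=1, D=1, E=4, F=4, G=5, H=6)

YES — reachable via ⟨β, α⟩ (2 firings)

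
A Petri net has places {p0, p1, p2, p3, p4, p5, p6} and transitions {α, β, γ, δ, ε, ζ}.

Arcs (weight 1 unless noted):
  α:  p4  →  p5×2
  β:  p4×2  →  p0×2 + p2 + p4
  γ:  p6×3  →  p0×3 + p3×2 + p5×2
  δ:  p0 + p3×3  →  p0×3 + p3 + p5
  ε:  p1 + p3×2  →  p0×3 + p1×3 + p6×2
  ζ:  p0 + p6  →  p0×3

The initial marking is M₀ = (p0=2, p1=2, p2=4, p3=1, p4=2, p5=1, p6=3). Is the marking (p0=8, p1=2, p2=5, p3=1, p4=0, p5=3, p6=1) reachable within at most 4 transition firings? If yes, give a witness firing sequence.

step 1: fire β:  (p0=2, p1=2, p2=4, p3=1, p4=2, p5=1, p6=3) → (p0=4, p1=2, p2=5, p3=1, p4=1, p5=1, p6=3)
step 2: fire α:  (p0=4, p1=2, p2=5, p3=1, p4=1, p5=1, p6=3) → (p0=4, p1=2, p2=5, p3=1, p4=0, p5=3, p6=3)
step 3: fire ζ:  (p0=4, p1=2, p2=5, p3=1, p4=0, p5=3, p6=3) → (p0=6, p1=2, p2=5, p3=1, p4=0, p5=3, p6=2)
step 4: fire ζ:  (p0=6, p1=2, p2=5, p3=1, p4=0, p5=3, p6=2) → (p0=8, p1=2, p2=5, p3=1, p4=0, p5=3, p6=1)

YES — reachable via ⟨β, α, ζ, ζ⟩ (4 firings)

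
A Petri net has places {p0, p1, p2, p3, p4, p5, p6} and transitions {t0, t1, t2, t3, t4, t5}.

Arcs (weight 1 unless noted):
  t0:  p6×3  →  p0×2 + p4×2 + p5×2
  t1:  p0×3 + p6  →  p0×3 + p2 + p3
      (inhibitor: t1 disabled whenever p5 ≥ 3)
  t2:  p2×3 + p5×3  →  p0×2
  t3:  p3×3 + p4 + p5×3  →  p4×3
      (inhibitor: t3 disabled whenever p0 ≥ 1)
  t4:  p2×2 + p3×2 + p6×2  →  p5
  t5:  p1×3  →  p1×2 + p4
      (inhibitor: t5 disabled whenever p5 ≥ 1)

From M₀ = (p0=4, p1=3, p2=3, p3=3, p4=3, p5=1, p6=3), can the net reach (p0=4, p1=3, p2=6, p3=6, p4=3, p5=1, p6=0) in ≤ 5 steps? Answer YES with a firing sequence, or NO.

YES — reachable via ⟨t1, t1, t1⟩ (3 firings)

step 1: fire t1:  (p0=4, p1=3, p2=3, p3=3, p4=3, p5=1, p6=3) → (p0=4, p1=3, p2=4, p3=4, p4=3, p5=1, p6=2)
step 2: fire t1:  (p0=4, p1=3, p2=4, p3=4, p4=3, p5=1, p6=2) → (p0=4, p1=3, p2=5, p3=5, p4=3, p5=1, p6=1)
step 3: fire t1:  (p0=4, p1=3, p2=5, p3=5, p4=3, p5=1, p6=1) → (p0=4, p1=3, p2=6, p3=6, p4=3, p5=1, p6=0)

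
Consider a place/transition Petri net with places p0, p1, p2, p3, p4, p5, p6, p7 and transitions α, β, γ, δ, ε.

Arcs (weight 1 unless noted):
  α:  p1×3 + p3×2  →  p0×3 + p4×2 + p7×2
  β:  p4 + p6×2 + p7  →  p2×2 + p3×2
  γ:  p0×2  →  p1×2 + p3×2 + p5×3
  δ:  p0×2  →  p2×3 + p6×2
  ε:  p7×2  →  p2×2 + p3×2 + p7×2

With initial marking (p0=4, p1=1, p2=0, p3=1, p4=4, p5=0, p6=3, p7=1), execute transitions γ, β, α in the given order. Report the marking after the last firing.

(p0=5, p1=0, p2=2, p3=3, p4=5, p5=3, p6=1, p7=2)

step 1: fire γ:  (p0=4, p1=1, p2=0, p3=1, p4=4, p5=0, p6=3, p7=1) → (p0=2, p1=3, p2=0, p3=3, p4=4, p5=3, p6=3, p7=1)
step 2: fire β:  (p0=2, p1=3, p2=0, p3=3, p4=4, p5=3, p6=3, p7=1) → (p0=2, p1=3, p2=2, p3=5, p4=3, p5=3, p6=1, p7=0)
step 3: fire α:  (p0=2, p1=3, p2=2, p3=5, p4=3, p5=3, p6=1, p7=0) → (p0=5, p1=0, p2=2, p3=3, p4=5, p5=3, p6=1, p7=2)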